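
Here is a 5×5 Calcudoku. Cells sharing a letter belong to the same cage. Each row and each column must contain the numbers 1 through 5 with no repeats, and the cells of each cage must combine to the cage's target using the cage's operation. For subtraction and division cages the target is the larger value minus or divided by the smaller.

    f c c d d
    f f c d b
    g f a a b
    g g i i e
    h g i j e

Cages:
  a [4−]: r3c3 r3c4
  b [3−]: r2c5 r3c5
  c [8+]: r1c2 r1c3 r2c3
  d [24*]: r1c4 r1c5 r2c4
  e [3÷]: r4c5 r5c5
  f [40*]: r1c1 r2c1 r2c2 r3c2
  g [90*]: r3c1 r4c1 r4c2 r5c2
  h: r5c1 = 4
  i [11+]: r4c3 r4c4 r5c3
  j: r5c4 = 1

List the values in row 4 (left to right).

2 3 5 4 1

Cage h is a single given cell, which forces r5c1 = 4.
Cage j is given, which forces r5c4 = 1.
Row 5 already has 1, leaving r5c5 = 3.
Cage g needs product 90, which forces r3c1 = 3.
Cage a's pair has difference 4, leaving r3c3 = 1.
Column 4 now contains 1; hence r3c4 = 5.
Cage g needs product 90, so r4c2 = 3.
Column 5 now contains 3, so r4c5 = 1.
The two cells of cage b must have difference 3, leaving r2c5 = 5.
Cage b needs two cells with difference 3, which forces r3c5 = 2.
Cage f needs product 40, so r1c1 = 5.
Column 5 already has 2, so r1c5 = 4.
Row 3 already has 2, leaving r3c2 = 4.
Column 1 already has 5, which forces r4c1 = 2.
Row 4 already has 2, which forces r4c4 = 4.
Cage c has sum 8, so r1c2 = 1.
Row 1 already has 4; hence r1c3 = 3.
Row 1 already has 3, so r1c4 = 2.
Column 1 now contains 2, leaving r2c1 = 1.
Cage f has product 40; hence r2c2 = 2.
Cage c has sum 8; hence r2c3 = 4.
Column 4 already has 2; hence r2c4 = 3.
Row 4 already has 4, so r4c3 = 5.
Cage g needs product 90, which forces r5c2 = 5.
The 3 cells of cage i must have sum 11, which forces r5c3 = 2.
Completed grid: 5 1 3 2 4 / 1 2 4 3 5 / 3 4 1 5 2 / 2 3 5 4 1 / 4 5 2 1 3.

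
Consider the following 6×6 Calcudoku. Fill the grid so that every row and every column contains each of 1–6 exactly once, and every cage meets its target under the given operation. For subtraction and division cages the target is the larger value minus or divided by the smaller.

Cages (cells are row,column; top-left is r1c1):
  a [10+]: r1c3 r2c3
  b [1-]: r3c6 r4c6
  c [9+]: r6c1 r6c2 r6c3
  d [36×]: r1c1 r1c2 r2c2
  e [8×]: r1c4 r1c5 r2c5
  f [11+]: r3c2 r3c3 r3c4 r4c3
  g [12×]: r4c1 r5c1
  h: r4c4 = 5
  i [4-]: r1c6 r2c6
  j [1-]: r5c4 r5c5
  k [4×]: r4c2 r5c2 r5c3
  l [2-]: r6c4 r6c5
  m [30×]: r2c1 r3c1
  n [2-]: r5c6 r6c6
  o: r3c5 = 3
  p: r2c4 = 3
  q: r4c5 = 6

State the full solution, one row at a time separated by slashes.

2 3 6 4 1 5 / 5 6 4 3 2 1 / 6 4 5 1 3 2 / 4 2 1 5 6 3 / 3 1 2 6 5 4 / 1 5 3 2 4 6

P is a freebie, leaving r2c4 = 3.
Cage o is a single given cell; hence r3c5 = 3.
Cage h is a single given cell, leaving r4c4 = 5.
Cage q is given; hence r4c5 = 6.
In row 1, 5 can only go at r1c6, so r1c6 = 5.
Cage i needs two cells with difference 4; hence r2c6 = 1.
Cage b's pair has difference 1, so r4c6 = 3.
Row 2 needs a 5, and only r2c1 is open for it.
5 is placed in column 1, which forces r3c1 = 6.
Column 1 now contains 6; hence r5c1 = 3.
Column 1 already has 3; hence r1c1 = 2.
The 3 cells of cage d must have product 36; hence r1c2 = 3.
Cage d needs product 36, so r2c2 = 6.
Row 2 now contains 6; hence r2c3 = 4.
4 is placed in row 2, which forces r2c5 = 2.
Cage g's pair has product 12; hence r4c1 = 4.
4 is placed in column 3, so r4c3 = 1.
1 is placed in column 3, which forces r5c3 = 2.
Column 1 already has 4, which forces r6c1 = 1.
2 is placed in column 5, which forces r6c5 = 4.
4 is placed in column 3, leaving r1c3 = 6.
Cage e needs product 8, leaving r1c4 = 4.
4 is placed in column 5; hence r1c5 = 1.
Column 3 now contains 2, which forces r3c3 = 5.
Column 4 already has 4; hence r3c4 = 1.
1 is placed in row 4, leaving r4c2 = 2.
Cage k needs product 4, so r5c2 = 1.
Column 4 already has 4, leaving r5c4 = 6.
Cage j needs two cells with difference 1, leaving r5c5 = 5.
The two cells of cage n must have difference 2, leaving r5c6 = 4.
Column 2 now contains 2, leaving r6c2 = 5.
Column 3 already has 6, leaving r6c3 = 3.
Column 4 already has 6, so r6c4 = 2.
Row 6 already has 2, which forces r6c6 = 6.
1 is placed in row 3; hence r3c2 = 4.
4 is placed in column 6, which forces r3c6 = 2.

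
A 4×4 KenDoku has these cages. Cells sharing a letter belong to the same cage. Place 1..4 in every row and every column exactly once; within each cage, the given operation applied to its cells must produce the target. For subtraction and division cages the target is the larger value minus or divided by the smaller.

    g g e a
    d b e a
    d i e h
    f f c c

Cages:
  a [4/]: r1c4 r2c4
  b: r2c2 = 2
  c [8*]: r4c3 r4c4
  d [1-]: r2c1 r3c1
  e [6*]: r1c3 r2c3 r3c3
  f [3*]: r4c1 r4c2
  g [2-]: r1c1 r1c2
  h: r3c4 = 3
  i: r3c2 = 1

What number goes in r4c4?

Cage b is a single given cell, leaving r2c2 = 2.
I is a freebie, which forces r3c2 = 1.
Cage h is given, which forces r3c4 = 3.
Column 2 already has 1, which forces r4c2 = 3.
Cage g's pair has difference 2, so r1c1 = 2.
3 is placed in column 2, so r1c2 = 4.
Row 1 now contains 4, leaving r1c4 = 1.
1 is placed in column 4, leaving r2c4 = 4.
Column 1 already has 2, so r3c1 = 4.
3 is placed in row 3, which forces r3c3 = 2.
Row 4 already has 3, which forces r4c1 = 1.
Column 3 already has 2, leaving r4c3 = 4.
Column 4 already has 4; hence r4c4 = 2.
Row 1 now contains 1; hence r1c3 = 3.
Column 1 already has 1, so r2c1 = 3.
Cage e has product 6; hence r2c3 = 1.
The full grid is 2 4 3 1 / 3 2 1 4 / 4 1 2 3 / 1 3 4 2.

2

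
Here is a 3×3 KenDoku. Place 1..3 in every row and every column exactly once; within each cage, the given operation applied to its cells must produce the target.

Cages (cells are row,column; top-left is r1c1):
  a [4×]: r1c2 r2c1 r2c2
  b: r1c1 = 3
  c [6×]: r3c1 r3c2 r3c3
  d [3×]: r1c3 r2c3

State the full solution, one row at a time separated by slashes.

3 2 1 / 2 1 3 / 1 3 2

B is a freebie, which forces r1c1 = 3.
The 3 cells of cage a must have product 4; hence r1c2 = 2.
Row 1 now contains 3; hence r1c3 = 1.
Cage a has product 4, which forces r2c1 = 2.
Cage a has product 4, so r2c2 = 1.
Column 3 already has 1; hence r2c3 = 3.
Column 1 already has 2; hence r3c1 = 1.
1 is placed in column 2, so r3c2 = 3.
3 is placed in column 3, which forces r3c3 = 2.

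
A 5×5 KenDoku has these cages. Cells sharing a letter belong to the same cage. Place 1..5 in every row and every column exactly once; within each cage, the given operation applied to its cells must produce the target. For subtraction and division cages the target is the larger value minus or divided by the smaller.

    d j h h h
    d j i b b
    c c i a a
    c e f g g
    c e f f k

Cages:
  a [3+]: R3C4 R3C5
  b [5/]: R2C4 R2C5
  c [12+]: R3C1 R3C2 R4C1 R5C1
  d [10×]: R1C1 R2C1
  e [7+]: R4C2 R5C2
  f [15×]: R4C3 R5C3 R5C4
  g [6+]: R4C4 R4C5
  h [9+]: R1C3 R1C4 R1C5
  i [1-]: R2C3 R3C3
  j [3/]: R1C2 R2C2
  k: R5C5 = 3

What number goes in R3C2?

4

K is a freebie, so R5C5 = 3.
Cage f has product 15, which forces R4C3 = 3.
Cage h needs sum 9, leaving R1C4 = 3.
3 is placed in row 1, so R1C2 = 1.
The two cells of cage j must have quotient 3, which forces R2C2 = 3.
In row 1, 5 can only go at R1C1, so R1C1 = 5.
Column 1 now contains 5, leaving R2C1 = 2.
The 4 cells of cage c must have sum 12, leaving R3C1 = 3.
The 4 cells of cage c must have sum 12, which forces R3C2 = 4.
In row 2, 4 can only go at R2C3, so R2C3 = 4.
4 is placed in column 3; hence R1C3 = 2.
Cage h needs sum 9, so R1C5 = 4.
Cage i needs two cells with difference 1; hence R3C3 = 5.
Column 3 now contains 5, so R5C3 = 1.
1 is placed in row 5, which forces R5C4 = 5.
5 is placed in column 4, leaving R2C4 = 1.
Cage b needs two cells with quotient 5, leaving R2C5 = 5.
Column 4 now contains 1; hence R3C4 = 2.
2 is placed in row 3; hence R3C5 = 1.
Cage c has sum 12, so R4C1 = 1.
The two cells of cage e must have sum 7, which forces R4C2 = 5.
Column 4 now contains 1, leaving R4C4 = 4.
Column 5 now contains 5, so R4C5 = 2.
1 is placed in row 5; hence R5C1 = 4.
Row 5 already has 5, so R5C2 = 2.
Completed grid: 5 1 2 3 4 / 2 3 4 1 5 / 3 4 5 2 1 / 1 5 3 4 2 / 4 2 1 5 3.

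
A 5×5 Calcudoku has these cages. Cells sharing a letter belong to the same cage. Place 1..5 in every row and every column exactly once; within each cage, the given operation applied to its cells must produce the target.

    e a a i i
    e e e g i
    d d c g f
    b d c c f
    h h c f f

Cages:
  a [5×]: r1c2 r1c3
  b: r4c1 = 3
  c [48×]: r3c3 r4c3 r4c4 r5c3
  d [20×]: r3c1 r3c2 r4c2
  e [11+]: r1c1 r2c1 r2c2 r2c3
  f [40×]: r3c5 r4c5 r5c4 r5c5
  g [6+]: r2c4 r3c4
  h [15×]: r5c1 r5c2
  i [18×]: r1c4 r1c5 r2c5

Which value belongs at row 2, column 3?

2

Cage i needs product 18; hence r1c4 = 3.
Cage i needs product 18; hence r1c5 = 2.
The 3 cells of cage i must have product 18, which forces r2c5 = 3.
Cage b is given; hence r4c1 = 3.
3 is placed in column 1, which forces r5c1 = 5.
Row 5 already has 5, which forces r5c2 = 3.
The 4 cells of cage c must have product 48; hence r3c3 = 3.
The 4 cells of cage f must have product 40; hence r5c4 = 2.
Cage c needs product 48, leaving r4c3 = 1.
2 is placed in column 4, so r4c4 = 4.
Row 4 already has 4, leaving r4c5 = 5.
Row 5 already has 2, leaving r5c3 = 4.
Row 5 now contains 4, so r5c5 = 1.
Cage a needs two cells with product 5, which forces r1c2 = 1.
Column 3 already has 1, so r1c3 = 5.
Column 2 now contains 1, so r2c2 = 4.
Column 3 already has 5; hence r2c3 = 2.
Cage d needs product 20, leaving r3c1 = 2.
Cage d has product 20; hence r3c2 = 5.
Row 3 now contains 5, so r3c4 = 1.
Column 5 already has 1, which forces r3c5 = 4.
5 is placed in row 4, so r4c2 = 2.
1 is placed in row 1, which forces r1c1 = 4.
Row 2 already has 4, so r2c1 = 1.
Column 4 now contains 1; hence r2c4 = 5.
The full grid is 4 1 5 3 2 / 1 4 2 5 3 / 2 5 3 1 4 / 3 2 1 4 5 / 5 3 4 2 1.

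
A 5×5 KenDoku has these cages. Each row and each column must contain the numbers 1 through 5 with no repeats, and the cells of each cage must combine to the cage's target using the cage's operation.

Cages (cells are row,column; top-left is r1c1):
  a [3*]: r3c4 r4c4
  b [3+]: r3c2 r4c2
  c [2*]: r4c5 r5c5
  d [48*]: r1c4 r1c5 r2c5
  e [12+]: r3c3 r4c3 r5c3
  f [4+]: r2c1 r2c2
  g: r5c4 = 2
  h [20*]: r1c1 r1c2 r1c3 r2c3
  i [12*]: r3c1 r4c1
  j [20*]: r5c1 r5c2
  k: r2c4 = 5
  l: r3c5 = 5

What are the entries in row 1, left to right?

2 5 1 4 3

The 3 cells of cage d must have product 48, leaving r1c4 = 4.
Cage d needs product 48, so r1c5 = 3.
Cage k is a single given cell; hence r2c4 = 5.
The 3 cells of cage d must have product 48, which forces r2c5 = 4.
L is a freebie, leaving r3c5 = 5.
Cage g is a single given cell; hence r5c4 = 2.
Row 5 already has 2, so r5c5 = 1.
Cage h needs product 20, which forces r2c3 = 2.
1 is placed in column 5, which forces r4c5 = 2.
Cage b's pair has sum 3, so r3c2 = 2.
2 is placed in row 4, which forces r4c2 = 1.
Row 4 now contains 1; hence r4c4 = 3.
Cage h has product 20, leaving r1c1 = 2.
Column 2 already has 1; hence r1c2 = 5.
Cage h needs product 20; hence r1c3 = 1.
The two cells of cage f must have sum 4, leaving r2c1 = 1.
Column 2 already has 1, leaving r2c2 = 3.
Cage i's pair has product 12, which forces r3c1 = 3.
3 is placed in row 3, which forces r3c3 = 4.
Column 4 already has 3, which forces r3c4 = 1.
3 is placed in row 4, leaving r4c1 = 4.
Column 3 already has 4; hence r4c3 = 5.
4 is placed in column 1; hence r5c1 = 5.
Column 2 now contains 5, leaving r5c2 = 4.
Column 3 already has 5, leaving r5c3 = 3.
The full grid is 2 5 1 4 3 / 1 3 2 5 4 / 3 2 4 1 5 / 4 1 5 3 2 / 5 4 3 2 1.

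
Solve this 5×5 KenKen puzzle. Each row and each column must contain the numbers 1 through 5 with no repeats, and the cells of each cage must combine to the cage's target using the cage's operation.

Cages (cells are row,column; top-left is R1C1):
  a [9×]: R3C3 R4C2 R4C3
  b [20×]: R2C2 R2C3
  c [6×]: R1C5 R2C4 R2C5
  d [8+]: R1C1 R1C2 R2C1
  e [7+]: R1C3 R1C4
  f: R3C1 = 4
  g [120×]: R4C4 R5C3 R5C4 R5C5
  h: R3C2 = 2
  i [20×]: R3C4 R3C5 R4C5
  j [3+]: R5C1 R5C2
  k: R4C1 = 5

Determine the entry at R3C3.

Cage f is a single given cell, so R3C1 = 4.
H is a freebie, so R3C2 = 2.
Cage a needs product 9, leaving R3C3 = 3.
Cage k is a single given cell, so R4C1 = 5.
Cage a needs product 9, which forces R4C2 = 3.
The 3 cells of cage a must have product 9, leaving R4C3 = 1.
Column 2 now contains 2; hence R5C2 = 1.
The 3 cells of cage i must have product 20, so R4C5 = 4.
Row 5 now contains 1, so R5C1 = 2.
The 3 cells of cage d must have sum 8; hence R1C2 = 4.
4 is placed in column 2, which forces R2C2 = 5.
Row 2 already has 5, leaving R2C3 = 4.
Row 4 now contains 4, which forces R4C4 = 2.
Column 3 now contains 4, which forces R5C3 = 5.
5 is placed in row 5, leaving R5C5 = 3.
Column 3 already has 5, so R1C3 = 2.
Cage e needs two cells with sum 7, so R1C4 = 5.
2 is placed in row 1, leaving R1C5 = 1.
Cage c has product 6, so R2C4 = 3.
Column 5 now contains 1, leaving R2C5 = 2.
5 is placed in column 4, so R3C4 = 1.
Column 5 now contains 1, leaving R3C5 = 5.
Row 5 now contains 3, which forces R5C4 = 4.
Row 1 now contains 1, leaving R1C1 = 3.
Row 2 now contains 3; hence R2C1 = 1.
The full grid is 3 4 2 5 1 / 1 5 4 3 2 / 4 2 3 1 5 / 5 3 1 2 4 / 2 1 5 4 3.

3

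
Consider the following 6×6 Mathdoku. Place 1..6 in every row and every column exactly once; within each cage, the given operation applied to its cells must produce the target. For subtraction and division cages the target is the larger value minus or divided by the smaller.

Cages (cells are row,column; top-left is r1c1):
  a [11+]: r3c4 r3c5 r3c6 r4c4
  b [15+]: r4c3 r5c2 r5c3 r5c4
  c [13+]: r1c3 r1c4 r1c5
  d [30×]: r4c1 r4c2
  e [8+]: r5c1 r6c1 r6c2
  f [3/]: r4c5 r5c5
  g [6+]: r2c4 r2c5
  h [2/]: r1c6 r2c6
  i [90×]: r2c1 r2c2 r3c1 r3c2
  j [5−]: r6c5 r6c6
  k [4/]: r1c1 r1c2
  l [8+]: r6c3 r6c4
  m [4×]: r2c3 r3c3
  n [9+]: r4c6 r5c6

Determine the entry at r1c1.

In row 1, 3 can only go at r1c6, so r1c6 = 3.
The two cells of cage h must have quotient 2, so r2c6 = 6.
Column 6 already has 3, leaving r4c6 = 4.
Cage n needs two cells with sum 9, so r5c6 = 5.
Column 6 already has 6, which forces r6c6 = 1.
Column 6 now contains 1, leaving r3c6 = 2.
Row 6 now contains 1; hence r6c5 = 6.
Cage e has sum 8, which forces r5c1 = 2.
Cage e has sum 8, leaving r6c1 = 4.
Cage e has sum 8, so r6c2 = 2.
Column 1 already has 4, leaving r1c1 = 1.
The two cells of cage k must have quotient 4, so r1c2 = 4.
The 4 cells of cage b must have sum 15, so r4c3 = 2.
The only place for 4 in row 3 is r3c3.
Column 3 now contains 4; hence r2c3 = 1.
The 4 cells of cage b must have sum 15, so r5c4 = 4.
The two cells of cage g must have sum 6, so r2c4 = 2.
Cage g needs two cells with sum 6, which forces r2c5 = 4.
Cage i has product 90; hence r3c1 = 6.
Cage i has product 90; hence r3c2 = 1.
6 is placed in column 1, which forces r4c1 = 5.
Row 4 already has 5, leaving r4c2 = 6.
Column 2 already has 6, so r5c2 = 3.
Row 5 now contains 3, which forces r5c3 = 6.
Row 5 now contains 3, leaving r5c5 = 1.
6 is placed in column 3; hence r1c3 = 5.
Cage c has sum 13, so r1c4 = 6.
The 3 cells of cage c must have sum 13, which forces r1c5 = 2.
Column 1 now contains 5, leaving r2c1 = 3.
3 is placed in column 2, which forces r2c2 = 5.
Cage a has sum 11, so r4c4 = 1.
1 is placed in column 5, which forces r4c5 = 3.
Column 3 now contains 5, so r6c3 = 3.
3 is placed in row 6, which forces r6c4 = 5.
Column 4 already has 5, so r3c4 = 3.
Column 5 already has 3; hence r3c5 = 5.
The full grid is 1 4 5 6 2 3 / 3 5 1 2 4 6 / 6 1 4 3 5 2 / 5 6 2 1 3 4 / 2 3 6 4 1 5 / 4 2 3 5 6 1.

1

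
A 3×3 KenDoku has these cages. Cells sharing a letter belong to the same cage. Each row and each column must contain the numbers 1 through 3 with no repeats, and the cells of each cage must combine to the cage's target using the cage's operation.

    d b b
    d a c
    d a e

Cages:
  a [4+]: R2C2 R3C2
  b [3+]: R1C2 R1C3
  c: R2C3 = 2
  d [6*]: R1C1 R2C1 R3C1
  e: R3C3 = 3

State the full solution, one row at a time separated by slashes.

3 2 1 / 1 3 2 / 2 1 3

Cage c is given, which forces R2C3 = 2.
Cage e is a single given cell, which forces R3C3 = 3.
Cage b's pair has sum 3, which forces R1C2 = 2.
Column 3 already has 2; hence R1C3 = 1.
The two cells of cage a must have sum 4, leaving R2C2 = 3.
Row 3 already has 3, so R3C2 = 1.
Row 1 now contains 1, so R1C1 = 3.
Row 2 already has 3, which forces R2C1 = 1.
Row 3 already has 1; hence R3C1 = 2.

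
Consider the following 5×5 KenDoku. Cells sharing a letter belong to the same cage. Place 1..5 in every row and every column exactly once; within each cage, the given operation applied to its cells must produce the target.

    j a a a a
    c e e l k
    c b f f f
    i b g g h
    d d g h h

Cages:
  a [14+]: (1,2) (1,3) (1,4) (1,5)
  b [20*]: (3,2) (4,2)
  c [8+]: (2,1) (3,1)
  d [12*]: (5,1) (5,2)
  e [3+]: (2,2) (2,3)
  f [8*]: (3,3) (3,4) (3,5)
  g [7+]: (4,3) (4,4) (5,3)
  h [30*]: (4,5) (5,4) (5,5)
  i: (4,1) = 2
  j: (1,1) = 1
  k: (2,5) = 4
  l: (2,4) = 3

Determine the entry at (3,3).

4

J is a freebie; hence (1,1) = 1.
Cage l is a single given cell, which forces (2,4) = 3.
Cage k is a single given cell, which forces (2,5) = 4.
I is a freebie, leaving (4,1) = 2.
3 is placed in row 2, which forces (2,1) = 5.
Cage c needs two cells with sum 8; hence (3,1) = 3.
3 is placed in column 1; hence (5,1) = 4.
Row 5 already has 4, which forces (5,2) = 3.
Cage h needs product 30, which forces (4,5) = 3.
The 4 cells of cage a must have sum 14, which forces (1,3) = 3.
In row 3, 5 can only go at (3,2), so (3,2) = 5.
Column 2 now contains 5, leaving (4,2) = 4.
Row 4 now contains 4, leaving (4,4) = 1.
Column 2 already has 4, so (1,2) = 2.
Cage a needs sum 14, which forces (1,4) = 4.
Cage a has sum 14, so (1,5) = 5.
Column 2 already has 2, leaving (2,2) = 1.
Row 2 already has 1; hence (2,3) = 2.
4 is placed in column 4, leaving (3,4) = 2.
2 is placed in row 3, leaving (3,5) = 1.
Row 4 already has 1, which forces (4,3) = 5.
Cage g has sum 7, leaving (5,3) = 1.
Column 4 now contains 2; hence (5,4) = 5.
Column 5 now contains 5, so (5,5) = 2.
Row 3 now contains 1, leaving (3,3) = 4.
The full grid is 1 2 3 4 5 / 5 1 2 3 4 / 3 5 4 2 1 / 2 4 5 1 3 / 4 3 1 5 2.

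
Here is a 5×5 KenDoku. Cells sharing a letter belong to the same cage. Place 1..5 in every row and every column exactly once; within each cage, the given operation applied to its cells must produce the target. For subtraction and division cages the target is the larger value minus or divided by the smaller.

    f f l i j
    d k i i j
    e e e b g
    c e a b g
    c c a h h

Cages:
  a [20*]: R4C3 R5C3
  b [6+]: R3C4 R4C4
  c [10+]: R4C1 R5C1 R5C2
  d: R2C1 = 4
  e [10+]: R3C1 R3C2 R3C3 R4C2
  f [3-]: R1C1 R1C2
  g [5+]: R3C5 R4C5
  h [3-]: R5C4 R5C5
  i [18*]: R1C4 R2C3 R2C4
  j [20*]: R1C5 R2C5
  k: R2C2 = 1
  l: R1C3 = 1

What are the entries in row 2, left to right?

L is a freebie, leaving R1C3 = 1.
Cage i needs product 18, leaving R1C4 = 3.
Cage d is given, so R2C1 = 4.
Cage k is given, so R2C2 = 1.
The 3 cells of cage i must have product 18; hence R2C3 = 3.
Cage i has product 18; hence R2C4 = 2.
Row 2 already has 4; hence R2C5 = 5.
5 is placed in column 5; hence R1C5 = 4.
The 4 cells of cage e must have sum 10, which forces R3C1 = 1.
1 is placed in row 3, which forces R3C4 = 5.
Column 4 now contains 5, which forces R4C4 = 1.
1 is placed in column 4, so R5C4 = 4.
Cage a needs two cells with product 20; hence R4C3 = 4.
4 is placed in row 5; hence R5C3 = 5.
Cage h's pair has difference 3, leaving R5C5 = 1.
Cage e needs sum 10, leaving R3C2 = 4.
4 is placed in column 3; hence R3C3 = 2.
Row 3 now contains 2, leaving R3C5 = 3.
Cage c has sum 10, so R4C1 = 5.
Cage e needs sum 10; hence R4C2 = 3.
Column 5 already has 3; hence R4C5 = 2.
Column 2 now contains 3; hence R5C2 = 2.
5 is placed in column 1, leaving R1C1 = 2.
2 is placed in column 2; hence R1C2 = 5.
2 is placed in row 5, which forces R5C1 = 3.
The full grid is 2 5 1 3 4 / 4 1 3 2 5 / 1 4 2 5 3 / 5 3 4 1 2 / 3 2 5 4 1.

4 1 3 2 5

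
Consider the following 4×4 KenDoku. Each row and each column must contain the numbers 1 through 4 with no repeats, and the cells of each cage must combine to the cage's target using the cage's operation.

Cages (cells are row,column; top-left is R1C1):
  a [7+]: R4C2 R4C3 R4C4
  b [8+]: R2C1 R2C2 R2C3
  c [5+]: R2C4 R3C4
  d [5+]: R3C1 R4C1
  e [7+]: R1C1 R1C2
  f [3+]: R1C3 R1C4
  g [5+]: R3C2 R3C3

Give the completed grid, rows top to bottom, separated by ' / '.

In row 2, 2 can only go at R2C4, so R2C4 = 2.
Cage f's pair has sum 3, so R1C3 = 2.
Column 4 already has 2, which forces R1C4 = 1.
Cage c's pair has sum 5; hence R3C4 = 3.
1 is placed in column 4, leaving R4C4 = 4.
Cage a has sum 7; hence R4C2 = 2.
4 is placed in row 4, leaving R4C3 = 1.
Cage d's pair has sum 5, so R3C1 = 2.
Cage g needs two cells with sum 5, so R3C2 = 1.
Column 3 already has 1; hence R3C3 = 4.
1 is placed in row 4, so R4C1 = 3.
Column 1 already has 3; hence R1C1 = 4.
Cage e needs two cells with sum 7, so R1C2 = 3.
Cage b needs sum 8; hence R2C1 = 1.
Cage b has sum 8, which forces R2C2 = 4.
Column 3 already has 4, so R2C3 = 3.

4 3 2 1 / 1 4 3 2 / 2 1 4 3 / 3 2 1 4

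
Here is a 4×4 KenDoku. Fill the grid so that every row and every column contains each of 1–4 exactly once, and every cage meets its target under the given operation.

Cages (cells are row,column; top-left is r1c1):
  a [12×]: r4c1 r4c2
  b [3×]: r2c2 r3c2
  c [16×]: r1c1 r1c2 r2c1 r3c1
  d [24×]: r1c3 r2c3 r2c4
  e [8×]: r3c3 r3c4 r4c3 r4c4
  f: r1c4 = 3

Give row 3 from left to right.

The 4 cells of cage c must have product 16; hence r1c2 = 2.
Cage f is given, leaving r1c4 = 3.
Row 1 already has 3, leaving r1c3 = 4.
The 3 cells of cage d must have product 24; hence r2c3 = 3.
Cage d has product 24, so r2c4 = 2.
Row 1 already has 4, so r1c1 = 1.
The 4 cells of cage c must have product 16, so r2c1 = 4.
3 is placed in row 2; hence r2c2 = 1.
Cage c needs product 16, so r3c1 = 2.
The two cells of cage b must have product 3; hence r3c2 = 3.
Row 3 now contains 2, so r3c3 = 1.
Row 3 already has 1, so r3c4 = 4.
4 is placed in column 1, leaving r4c1 = 3.
3 is placed in column 2, so r4c2 = 4.
Column 3 now contains 1, leaving r4c3 = 2.
4 is placed in column 4, which forces r4c4 = 1.
Completed grid: 1 2 4 3 / 4 1 3 2 / 2 3 1 4 / 3 4 2 1.

2 3 1 4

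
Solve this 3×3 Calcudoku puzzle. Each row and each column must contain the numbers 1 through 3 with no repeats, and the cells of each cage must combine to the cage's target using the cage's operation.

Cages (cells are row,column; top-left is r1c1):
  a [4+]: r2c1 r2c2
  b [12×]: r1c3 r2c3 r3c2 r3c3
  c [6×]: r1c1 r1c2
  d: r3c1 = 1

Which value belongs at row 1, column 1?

2

Cage d is given, leaving r3c1 = 1.
Cage b has product 12, so r3c2 = 2.
Row 3 already has 1, which forces r3c3 = 3.
Cage c's pair has product 6, which forces r1c1 = 2.
Column 2 already has 2; hence r1c2 = 3.
Row 1 now contains 2; hence r1c3 = 1.
Column 1 now contains 1; hence r2c1 = 3.
The two cells of cage a must have sum 4, which forces r2c2 = 1.
1 is placed in column 3, leaving r2c3 = 2.
The full grid is 2 3 1 / 3 1 2 / 1 2 3.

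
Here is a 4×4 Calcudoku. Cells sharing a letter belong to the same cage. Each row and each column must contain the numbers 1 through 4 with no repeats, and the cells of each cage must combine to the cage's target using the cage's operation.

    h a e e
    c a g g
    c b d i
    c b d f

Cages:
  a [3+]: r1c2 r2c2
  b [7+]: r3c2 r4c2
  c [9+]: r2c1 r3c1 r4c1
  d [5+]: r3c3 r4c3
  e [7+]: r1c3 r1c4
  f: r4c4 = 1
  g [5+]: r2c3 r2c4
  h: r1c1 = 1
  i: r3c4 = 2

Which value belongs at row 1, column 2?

Cage h is given, which forces r1c1 = 1.
Row 1 now contains 1; hence r1c2 = 2.
Column 2 now contains 2, leaving r2c2 = 1.
I is a freebie; hence r3c4 = 2.
Cage f is given, leaving r4c4 = 1.
Cage g needs two cells with sum 5, which forces r2c3 = 2.
Cage g needs two cells with sum 5, leaving r2c4 = 3.
Column 3 already has 2, leaving r4c3 = 4.
Column 3 now contains 4, so r1c3 = 3.
3 is placed in column 4, which forces r1c4 = 4.
3 is placed in row 2; hence r2c1 = 4.
Cage c needs sum 9, leaving r3c1 = 3.
The two cells of cage b must have sum 7, leaving r3c2 = 4.
Cage d's pair has sum 5, which forces r3c3 = 1.
The 3 cells of cage c must have sum 9; hence r4c1 = 2.
Row 4 now contains 4, leaving r4c2 = 3.
Completed grid: 1 2 3 4 / 4 1 2 3 / 3 4 1 2 / 2 3 4 1.

2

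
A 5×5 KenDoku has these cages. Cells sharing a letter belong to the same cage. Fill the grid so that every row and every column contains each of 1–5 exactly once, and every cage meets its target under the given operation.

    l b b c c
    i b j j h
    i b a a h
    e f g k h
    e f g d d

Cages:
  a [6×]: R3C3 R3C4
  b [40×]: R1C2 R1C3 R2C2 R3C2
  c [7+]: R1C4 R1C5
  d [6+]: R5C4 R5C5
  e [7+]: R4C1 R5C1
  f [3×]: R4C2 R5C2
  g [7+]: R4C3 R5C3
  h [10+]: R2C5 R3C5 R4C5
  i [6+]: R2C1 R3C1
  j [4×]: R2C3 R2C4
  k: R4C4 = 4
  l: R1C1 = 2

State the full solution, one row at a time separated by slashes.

L is a freebie, leaving R1C1 = 2.
K is a freebie; hence R4C4 = 4.
The two cells of cage c must have sum 7, which forces R1C4 = 3.
The two cells of cage c must have sum 7, leaving R1C5 = 4.
Cage j's pair has product 4, leaving R2C3 = 4.
Column 4 already has 4, which forces R2C4 = 1.
Column 4 already has 3, so R3C4 = 2.
Cage e's pair has sum 7, so R4C1 = 3.
Row 4 already has 3, leaving R4C2 = 1.
Cage e's pair has sum 7, so R5C1 = 4.
1 is placed in column 2, so R5C2 = 3.
Column 4 now contains 2; hence R5C4 = 5.
5 is placed in row 5, which forces R5C5 = 1.
1 is placed in column 2, leaving R1C2 = 5.
The 4 cells of cage b must have product 40, which forces R1C3 = 1.
Row 2 now contains 1, leaving R2C1 = 5.
Cage b needs product 40, so R2C2 = 2.
2 is placed in row 2, leaving R2C5 = 3.
The two cells of cage i must have sum 6, leaving R3C1 = 1.
Cage b needs product 40, leaving R3C2 = 4.
2 is placed in row 3, leaving R3C3 = 3.
Column 5 now contains 3, which forces R3C5 = 5.
The two cells of cage g must have sum 7; hence R4C3 = 5.
5 is placed in column 5, which forces R4C5 = 2.
5 is placed in row 5, which forces R5C3 = 2.

2 5 1 3 4 / 5 2 4 1 3 / 1 4 3 2 5 / 3 1 5 4 2 / 4 3 2 5 1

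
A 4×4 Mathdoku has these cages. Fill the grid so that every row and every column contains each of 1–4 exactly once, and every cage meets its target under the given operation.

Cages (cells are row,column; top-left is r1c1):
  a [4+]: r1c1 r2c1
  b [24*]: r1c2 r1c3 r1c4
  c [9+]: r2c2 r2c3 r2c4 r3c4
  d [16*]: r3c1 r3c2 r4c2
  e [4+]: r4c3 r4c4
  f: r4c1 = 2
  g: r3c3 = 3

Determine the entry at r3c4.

2

Cage g is a single given cell; hence r3c3 = 3.
Cage f is a single given cell, which forces r4c1 = 2.
2 is placed in row 4, so r4c2 = 4.
Column 3 now contains 3, leaving r4c3 = 1.
1 is placed in row 4; hence r4c4 = 3.
Cage b needs product 24; hence r1c2 = 3.
2 is placed in column 1, which forces r3c1 = 4.
Column 2 already has 4; hence r3c2 = 1.
Cage c needs sum 9, which forces r3c4 = 2.
Row 1 already has 3, leaving r1c1 = 1.
Cage b has product 24, so r1c3 = 2.
Column 4 already has 2, which forces r1c4 = 4.
Cage a's pair has sum 4; hence r2c1 = 3.
Column 2 already has 1; hence r2c2 = 2.
Cage c needs sum 9, so r2c3 = 4.
Cage c has sum 9; hence r2c4 = 1.
Completed grid: 1 3 2 4 / 3 2 4 1 / 4 1 3 2 / 2 4 1 3.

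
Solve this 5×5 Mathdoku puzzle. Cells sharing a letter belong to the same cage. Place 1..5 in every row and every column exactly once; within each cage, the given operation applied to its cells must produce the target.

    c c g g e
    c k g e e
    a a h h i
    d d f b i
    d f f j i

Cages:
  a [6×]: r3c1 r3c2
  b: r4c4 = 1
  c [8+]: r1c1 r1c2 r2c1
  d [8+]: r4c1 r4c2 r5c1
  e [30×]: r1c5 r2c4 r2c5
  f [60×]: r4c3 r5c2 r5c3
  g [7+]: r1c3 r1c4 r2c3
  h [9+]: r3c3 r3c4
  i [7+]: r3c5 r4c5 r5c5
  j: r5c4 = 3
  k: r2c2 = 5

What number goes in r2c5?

K is a freebie, which forces r2c2 = 5.
B is a freebie; hence r4c4 = 1.
Cage j is a single given cell, leaving r5c4 = 3.
Cage e needs product 30; hence r1c5 = 5.
3 is placed in column 4, so r2c4 = 2.
Cage e needs product 30; hence r2c5 = 3.
The 3 cells of cage f must have product 60; hence r4c3 = 3.
Row 5 now contains 3, so r5c2 = 4.
Cage f has product 60, leaving r5c3 = 5.
Cage g needs sum 7, which forces r1c3 = 2.
Column 4 now contains 2; hence r1c4 = 4.
Cage g has sum 7, leaving r2c3 = 1.
Column 3 now contains 5; hence r3c3 = 4.
The two cells of cage h must have sum 9; hence r3c4 = 5.
4 is placed in column 2, so r4c2 = 2.
Row 4 now contains 2, which forces r4c5 = 4.
Row 2 now contains 1, which forces r2c1 = 4.
The two cells of cage a must have product 6, so r3c1 = 2.
Column 2 now contains 2, so r3c2 = 3.
Row 3 now contains 2, so r3c5 = 1.
Row 4 already has 4, which forces r4c1 = 5.
Cage d needs sum 8, so r5c1 = 1.
1 is placed in column 5, so r5c5 = 2.
Column 1 already has 1; hence r1c1 = 3.
3 is placed in column 2, so r1c2 = 1.
The full grid is 3 1 2 4 5 / 4 5 1 2 3 / 2 3 4 5 1 / 5 2 3 1 4 / 1 4 5 3 2.

3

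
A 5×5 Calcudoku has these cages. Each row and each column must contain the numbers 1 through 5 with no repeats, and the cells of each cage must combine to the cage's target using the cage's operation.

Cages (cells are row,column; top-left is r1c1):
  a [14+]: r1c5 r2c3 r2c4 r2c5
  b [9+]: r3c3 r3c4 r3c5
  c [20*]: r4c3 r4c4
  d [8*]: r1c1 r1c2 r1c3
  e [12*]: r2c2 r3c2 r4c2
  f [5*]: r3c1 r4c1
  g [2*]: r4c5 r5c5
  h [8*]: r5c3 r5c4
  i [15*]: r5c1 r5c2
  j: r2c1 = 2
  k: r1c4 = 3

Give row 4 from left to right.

Cage k is a single given cell, so r1c4 = 3.
Cage j is a single given cell, which forces r2c1 = 2.
In row 1, 5 can only go at r1c5, so r1c5 = 5.
Row 2 needs a 4, and only r2c2 is open for it.
The only place for 2 in row 4 is r4c5.
Column 5 already has 2, which forces r5c5 = 1.
Column 5 now contains 1, leaving r2c5 = 3.
3 is placed in column 5; hence r3c5 = 4.
Cage b needs sum 9; hence r3c3 = 3.
Cage b needs sum 9, so r3c4 = 2.
Column 4 already has 2, leaving r5c4 = 4.
Row 3 already has 3, leaving r3c2 = 1.
Cage e needs product 12, which forces r4c2 = 3.
The two cells of cage c must have product 20, leaving r4c3 = 4.
Column 4 now contains 4; hence r4c4 = 5.
Column 2 now contains 3, so r5c2 = 5.
Row 5 now contains 4, so r5c3 = 2.
The 3 cells of cage d must have product 8, leaving r1c1 = 4.
1 is placed in column 2, which forces r1c2 = 2.
2 is placed in column 3, leaving r1c3 = 1.
Cage a needs sum 14, so r2c3 = 5.
5 is placed in column 4, leaving r2c4 = 1.
Row 3 now contains 1, so r3c1 = 5.
Row 4 now contains 5, which forces r4c1 = 1.
5 is placed in row 5, which forces r5c1 = 3.
Completed grid: 4 2 1 3 5 / 2 4 5 1 3 / 5 1 3 2 4 / 1 3 4 5 2 / 3 5 2 4 1.

1 3 4 5 2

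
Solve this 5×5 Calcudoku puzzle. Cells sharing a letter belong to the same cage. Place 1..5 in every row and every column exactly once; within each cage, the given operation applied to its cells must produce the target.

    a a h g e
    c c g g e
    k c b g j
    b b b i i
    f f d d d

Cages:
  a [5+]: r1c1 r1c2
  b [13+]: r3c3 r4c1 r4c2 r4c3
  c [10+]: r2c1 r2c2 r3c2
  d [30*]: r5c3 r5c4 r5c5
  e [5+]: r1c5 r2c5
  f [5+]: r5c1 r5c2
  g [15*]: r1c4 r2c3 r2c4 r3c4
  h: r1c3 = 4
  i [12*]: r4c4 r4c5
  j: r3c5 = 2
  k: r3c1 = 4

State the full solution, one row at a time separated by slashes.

Cage h is given, which forces r1c3 = 4.
Cage g has product 15, leaving r2c3 = 1.
K is a freebie; hence r3c1 = 4.
Cage j is a single given cell, so r3c5 = 2.
Cage e needs two cells with sum 5; hence r1c5 = 1.
Cage e's pair has sum 5, leaving r2c5 = 4.
4 is placed in column 5, leaving r4c5 = 3.
Column 5 already has 3, which forces r5c5 = 5.
The 4 cells of cage g must have product 15; hence r3c4 = 1.
Row 4 already has 3; hence r4c4 = 4.
Cage b needs sum 13, so r3c3 = 5.
The 4 cells of cage b must have sum 13, leaving r4c3 = 2.
Column 3 now contains 2, which forces r5c3 = 3.
Row 5 now contains 3, which forces r5c4 = 2.
5 is placed in row 3, so r3c2 = 3.
2 is placed in row 5; hence r5c1 = 1.
2 is placed in row 5, so r5c2 = 4.
Cage a needs two cells with sum 5; hence r1c1 = 3.
3 is placed in column 2, which forces r1c2 = 2.
Row 1 already has 3, so r1c4 = 5.
2 is placed in column 2; hence r2c2 = 5.
5 is placed in column 4, so r2c4 = 3.
Column 1 already has 1, leaving r4c1 = 5.
Cage b needs sum 13, which forces r4c2 = 1.
Row 2 now contains 5; hence r2c1 = 2.

3 2 4 5 1 / 2 5 1 3 4 / 4 3 5 1 2 / 5 1 2 4 3 / 1 4 3 2 5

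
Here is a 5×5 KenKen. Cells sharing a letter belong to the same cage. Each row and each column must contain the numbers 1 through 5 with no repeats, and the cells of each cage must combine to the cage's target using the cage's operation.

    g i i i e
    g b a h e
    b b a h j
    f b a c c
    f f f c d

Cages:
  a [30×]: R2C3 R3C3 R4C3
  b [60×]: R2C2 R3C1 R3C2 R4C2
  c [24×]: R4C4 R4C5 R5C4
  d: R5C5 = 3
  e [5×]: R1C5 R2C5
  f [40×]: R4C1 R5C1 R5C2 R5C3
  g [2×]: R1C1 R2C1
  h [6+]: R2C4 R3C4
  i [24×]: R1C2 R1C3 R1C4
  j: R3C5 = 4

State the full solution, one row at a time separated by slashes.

1 3 4 2 5 / 2 4 3 5 1 / 3 5 2 1 4 / 4 1 5 3 2 / 5 2 1 4 3

Cage j is given; hence R3C5 = 4.
Cage d is given, so R5C5 = 3.
Cage c has product 24, leaving R4C4 = 3.
3 is placed in column 5; hence R4C5 = 2.
Cage c needs product 24, so R5C4 = 4.
Column 4 now contains 4; hence R1C4 = 2.
Cage f has product 40, leaving R4C1 = 4.
Row 4 now contains 2, leaving R4C3 = 5.
Row 1 now contains 2; hence R1C1 = 1.
Row 1 already has 1, leaving R1C5 = 5.
The two cells of cage g must have product 2, which forces R2C1 = 2.
Cage b needs product 60, so R2C2 = 4.
Row 2 now contains 2; hence R2C3 = 3.
Column 5 now contains 5; hence R2C5 = 1.
3 is placed in column 3, which forces R3C3 = 2.
Row 4 already has 5, so R4C2 = 1.
Column 1 already has 2; hence R5C1 = 5.
Row 5 already has 5, which forces R5C2 = 2.
Column 3 now contains 2, which forces R5C3 = 1.
Column 2 now contains 4, so R1C2 = 3.
3 is placed in column 3, so R1C3 = 4.
Row 2 already has 1, leaving R2C4 = 5.
Column 1 already has 5, which forces R3C1 = 3.
Cage b has product 60, leaving R3C2 = 5.
Cage h needs two cells with sum 6, which forces R3C4 = 1.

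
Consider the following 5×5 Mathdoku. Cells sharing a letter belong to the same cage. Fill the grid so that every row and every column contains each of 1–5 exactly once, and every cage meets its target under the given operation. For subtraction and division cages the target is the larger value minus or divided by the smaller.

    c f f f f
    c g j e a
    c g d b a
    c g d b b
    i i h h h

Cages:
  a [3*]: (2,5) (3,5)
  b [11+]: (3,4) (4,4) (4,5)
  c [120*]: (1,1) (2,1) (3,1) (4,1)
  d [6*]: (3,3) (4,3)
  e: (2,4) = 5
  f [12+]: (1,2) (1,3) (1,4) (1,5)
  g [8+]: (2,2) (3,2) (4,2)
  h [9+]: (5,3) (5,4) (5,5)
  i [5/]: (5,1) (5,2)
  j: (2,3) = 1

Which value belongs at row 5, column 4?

Cage j is a single given cell, which forces (2,3) = 1.
E is a freebie, so (2,4) = 5.
Row 2 now contains 1, so (2,5) = 3.
3 is placed in column 5, which forces (3,5) = 1.
Cage g has sum 8, so (4,2) = 1.
Column 2 now contains 1; hence (5,2) = 5.
The 4 cells of cage f must have sum 12; hence (1,4) = 1.
The 3 cells of cage g must have sum 8, leaving (2,2) = 4.
5 is placed in column 2; hence (3,2) = 3.
3 is placed in row 3, so (3,3) = 2.
Row 3 already has 2, which forces (3,4) = 4.
Column 3 already has 2, leaving (4,3) = 3.
Row 4 now contains 3, so (4,4) = 2.
Row 5 already has 5, leaving (5,1) = 1.
Column 3 already has 3, which forces (5,3) = 4.
2 is placed in column 4, leaving (5,4) = 3.
Row 5 now contains 4; hence (5,5) = 2.
The 4 cells of cage c must have product 120; hence (1,1) = 3.
Column 2 now contains 4, leaving (1,2) = 2.
Column 3 now contains 4; hence (1,3) = 5.
Cage f has sum 12, leaving (1,5) = 4.
Row 2 now contains 4, so (2,1) = 2.
Row 3 now contains 4, which forces (3,1) = 5.
The 4 cells of cage c must have product 120, which forces (4,1) = 4.
The 3 cells of cage b must have sum 11; hence (4,5) = 5.
Filled in: 3 2 5 1 4 / 2 4 1 5 3 / 5 3 2 4 1 / 4 1 3 2 5 / 1 5 4 3 2.

3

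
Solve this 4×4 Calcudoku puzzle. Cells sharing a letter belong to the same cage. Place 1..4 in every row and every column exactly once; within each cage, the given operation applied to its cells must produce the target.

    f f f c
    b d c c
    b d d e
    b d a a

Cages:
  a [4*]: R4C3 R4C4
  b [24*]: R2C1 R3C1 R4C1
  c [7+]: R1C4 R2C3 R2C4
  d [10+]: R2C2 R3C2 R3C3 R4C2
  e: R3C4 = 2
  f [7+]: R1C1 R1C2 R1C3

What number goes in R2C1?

4

E is a freebie; hence R3C4 = 2.
Row 1 needs a 3, and only R1C4 is open for it.
Cage c needs sum 7, which forces R2C3 = 3.
Cage c needs sum 7, so R2C4 = 1.
Column 4 already has 1, which forces R4C4 = 4.
Row 4 now contains 4, which forces R4C3 = 1.
The 4 cells of cage d must have sum 10, so R2C2 = 2.
Cage d has sum 10; hence R3C2 = 1.
1 is placed in column 3, so R3C3 = 4.
Cage d has sum 10, so R4C2 = 3.
The 3 cells of cage f must have sum 7; hence R1C1 = 1.
Column 2 already has 1, which forces R1C2 = 4.
Column 3 already has 4, so R1C3 = 2.
2 is placed in row 2, so R2C1 = 4.
4 is placed in row 3; hence R3C1 = 3.
3 is placed in row 4, so R4C1 = 2.
Filled in: 1 4 2 3 / 4 2 3 1 / 3 1 4 2 / 2 3 1 4.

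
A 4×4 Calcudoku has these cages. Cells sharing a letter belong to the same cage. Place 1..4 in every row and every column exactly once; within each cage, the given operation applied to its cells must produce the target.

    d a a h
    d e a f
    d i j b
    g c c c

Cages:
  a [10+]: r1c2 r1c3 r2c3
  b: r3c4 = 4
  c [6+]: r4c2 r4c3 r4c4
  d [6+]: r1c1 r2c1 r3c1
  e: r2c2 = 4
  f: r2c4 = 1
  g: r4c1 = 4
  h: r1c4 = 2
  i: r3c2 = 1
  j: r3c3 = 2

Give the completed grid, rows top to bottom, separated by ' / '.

Cage h is a single given cell, leaving r1c4 = 2.
Cage e is given, which forces r2c2 = 4.
Row 2 now contains 4, so r2c3 = 3.
F is a freebie, leaving r2c4 = 1.
I is a freebie, so r3c2 = 1.
J is a freebie, which forces r3c3 = 2.
Cage b is given, which forces r3c4 = 4.
Cage g is given, leaving r4c1 = 4.
Column 3 already has 2, leaving r4c3 = 1.
Column 4 already has 1, so r4c4 = 3.
Cage d needs sum 6, leaving r1c1 = 1.
Column 2 now contains 4, leaving r1c2 = 3.
Row 1 already has 2, leaving r1c3 = 4.
1 is placed in row 2, so r2c1 = 2.
2 is placed in row 3, so r3c1 = 3.
Row 4 now contains 3, so r4c2 = 2.

1 3 4 2 / 2 4 3 1 / 3 1 2 4 / 4 2 1 3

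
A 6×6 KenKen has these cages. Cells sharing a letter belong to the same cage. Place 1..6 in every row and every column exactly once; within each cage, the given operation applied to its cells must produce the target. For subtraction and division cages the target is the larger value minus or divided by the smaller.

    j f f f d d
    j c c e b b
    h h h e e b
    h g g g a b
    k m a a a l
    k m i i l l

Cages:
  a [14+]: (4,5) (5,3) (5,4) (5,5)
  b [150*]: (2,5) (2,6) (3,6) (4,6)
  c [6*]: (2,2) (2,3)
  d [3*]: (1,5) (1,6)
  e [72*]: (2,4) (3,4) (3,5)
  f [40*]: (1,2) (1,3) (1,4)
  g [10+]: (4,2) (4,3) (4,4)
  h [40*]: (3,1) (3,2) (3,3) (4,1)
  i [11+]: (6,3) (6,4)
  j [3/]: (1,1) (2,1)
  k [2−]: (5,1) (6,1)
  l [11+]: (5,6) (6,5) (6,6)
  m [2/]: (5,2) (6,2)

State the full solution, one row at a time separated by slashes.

6 5 4 2 3 1 / 2 6 1 4 5 3 / 4 1 2 3 6 5 / 5 3 6 1 4 2 / 1 4 3 5 2 6 / 3 2 5 6 1 4

The 4 cells of cage b must have product 150; hence (2,5) = 5.
In row 1, 6 can only go at (1,1), so (1,1) = 6.
The two cells of cage j must have quotient 3, leaving (2,1) = 2.
The only place for 4 in row 2 is (2,4).
In row 2, 3 can only go at (2,6), so (2,6) = 3.
Cage d's pair has product 3, which forces (1,5) = 3.
Column 6 already has 3, which forces (1,6) = 1.
Column 5 now contains 3, which forces (3,5) = 6.
6 is placed in row 3, which forces (3,4) = 3.
The only place for 1 in column 4 is (4,4).
In column 6, 4 can only go at (6,6), so (6,6) = 4.
In column 6, 6 can only go at (5,6), so (5,6) = 6.
Cage a has sum 14, which forces (5,4) = 5.
5 is placed in column 4, which forces (6,4) = 6.
Cage l has sum 11, which forces (6,5) = 1.
5 is placed in column 4, which forces (1,4) = 2.
Cage k needs two cells with difference 2, so (5,1) = 1.
Row 5 now contains 1; hence (5,2) = 4.
The 4 cells of cage a must have sum 14, which forces (5,3) = 3.
4 is placed in row 5; hence (5,5) = 2.
Row 6 already has 1, so (6,1) = 3.
Row 6 already has 1; hence (6,2) = 2.
Row 6 now contains 6, so (6,3) = 5.
Column 2 now contains 4; hence (1,2) = 5.
Column 3 now contains 5; hence (1,3) = 4.
Cage h needs product 40, leaving (3,2) = 1.
The 4 cells of cage h must have product 40; hence (3,3) = 2.
Row 3 now contains 2, which forces (3,6) = 5.
Column 2 now contains 5; hence (4,2) = 3.
4 is placed in column 3, which forces (4,3) = 6.
2 is placed in column 5, which forces (4,5) = 4.
Column 6 now contains 5; hence (4,6) = 2.
Column 2 already has 1, so (2,2) = 6.
Column 3 already has 6, so (2,3) = 1.
Row 3 already has 5, so (3,1) = 4.
4 is placed in row 4, leaving (4,1) = 5.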